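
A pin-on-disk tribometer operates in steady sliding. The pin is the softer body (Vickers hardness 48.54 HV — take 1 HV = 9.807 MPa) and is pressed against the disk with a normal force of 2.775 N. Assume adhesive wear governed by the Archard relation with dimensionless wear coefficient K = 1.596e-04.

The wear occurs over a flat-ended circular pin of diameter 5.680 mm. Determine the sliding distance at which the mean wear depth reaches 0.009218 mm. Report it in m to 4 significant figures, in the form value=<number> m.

value=251.1 m

Shown intermediates are rounded. The computation carries full precision, and one final rounding: four significant digits.
Hardness H = 48.54 HV × 9.807 MPa/HV = 476.0 MPa = 4.760e+08 Pa.
Pin diameter d = 5.680 mm = 0.005680 m. Contact area A = π·d²/4 = π·(0.005680 m)²/4 = 2.534e-05 m².
Depth limit h_lim = 0.009218 mm = 9.218e-06 m.
Expressed in SI base units: W = 2.775 N, H = 4.760e+08 Pa, K = 1.596e-04.
Allowed volume V_lim = h_lim·A = 9.218e-06 · 2.534e-05 = 2.336e-10 m³.
Thus life L = V_lim·H/(K·W) = 2.336e-10 · 4.760e+08 / (1.596e-04 · 2.775) = 251.1 m.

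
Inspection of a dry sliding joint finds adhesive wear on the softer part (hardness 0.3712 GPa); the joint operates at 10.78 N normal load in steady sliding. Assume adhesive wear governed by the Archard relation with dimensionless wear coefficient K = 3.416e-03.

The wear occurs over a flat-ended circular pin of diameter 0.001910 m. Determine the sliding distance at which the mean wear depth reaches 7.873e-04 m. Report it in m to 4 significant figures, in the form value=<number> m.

value=22.74 m

Intermediate values are printed rounded; the algebra holds exact precision — rounded just once: 4 significant figures.
Convert: Hardness H = 0.3712 GPa = 3.712e+08 Pa.
Convert: Contact area A = π·d²/4 = π·(0.001910 m)²/4 = 2.865e-06 m².
In SI base units: W = 10.78 N, H = 3.712e+08 Pa, K = 3.416e-03.
Wearable volume V_lim = h_lim·A = 7.873e-04 · 2.865e-06 = 2.256e-09 m³.
So the life L = V_lim·H/(K·W) = 2.256e-09 · 3.712e+08 / (3.416e-03 · 10.78) = 22.74 m.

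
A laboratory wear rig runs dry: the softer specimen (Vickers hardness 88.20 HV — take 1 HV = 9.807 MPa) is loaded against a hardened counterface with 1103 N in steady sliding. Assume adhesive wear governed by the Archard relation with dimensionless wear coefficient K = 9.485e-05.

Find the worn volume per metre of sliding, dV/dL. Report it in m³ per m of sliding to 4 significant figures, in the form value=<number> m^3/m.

value=1.210e-10 m^3/m

Intermediate values are printed rounded; the computation runs at full precision, and a single final rounding, at four significant digits.
Convert: Hardness H = 88.20 HV × 9.807 MPa/HV = 865.0 MPa = 8.650e+08 Pa.
SI base units throughout: W = 1103 N, H = 8.650e+08 Pa, K = 9.485e-05.
Wear rate dV/dL = K·W/H, so: 9.485e-05 · 1103 / 8.650e+08 = 1.210e-10 m³/m.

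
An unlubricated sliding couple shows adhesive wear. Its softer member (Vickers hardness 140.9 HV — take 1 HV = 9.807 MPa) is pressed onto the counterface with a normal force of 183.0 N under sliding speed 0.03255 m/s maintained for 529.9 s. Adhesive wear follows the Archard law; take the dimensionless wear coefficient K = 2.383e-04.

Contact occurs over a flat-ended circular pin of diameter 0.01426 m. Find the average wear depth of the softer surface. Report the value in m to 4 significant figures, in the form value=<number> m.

All arithmetic runs at full float precision. Intermediate values are printed rounded; a single final rounding: four significant digits.
Distance covered L = v·t = 0.03255 m/s × 529.9 s = 17.25 m.
Hardness H = 140.9 HV × 9.807 MPa/HV = 1382 MPa = 1.382e+09 Pa.
Contact area A = π·d²/4 = π·(0.01426 m)²/4 = 1.597e-04 m².
As SI base values: W = 183.0 N, H = 1.382e+09 Pa, K = 2.383e-04.
Worn volume V = K·W·L/H = 2.383e-04 · 183.0 · 17.25 / 1.382e+09 = 5.443e-10 m³.
Depth h = V/A = 5.443e-10 / 1.597e-04 = 3.408e-06 m.

value=3.408e-06 m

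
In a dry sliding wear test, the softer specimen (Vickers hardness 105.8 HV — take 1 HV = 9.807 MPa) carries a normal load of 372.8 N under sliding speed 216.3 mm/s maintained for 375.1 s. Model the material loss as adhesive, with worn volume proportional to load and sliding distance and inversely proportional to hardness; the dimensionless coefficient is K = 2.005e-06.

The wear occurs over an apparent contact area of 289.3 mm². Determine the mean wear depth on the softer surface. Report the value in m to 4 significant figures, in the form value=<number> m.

Shown intermediates are rounded; each operation holds exact precision. Rounded just once to four significant digits.
Sliding speed v = 216.3 mm/s = 0.2163 m/s. Path length L = v·t = 0.2163 m/s × 375.1 s = 81.13 m.
Hardness H = 105.8 HV × 9.807 MPa/HV = 1038 MPa = 1.038e+09 Pa.
Contact area A = 289.3 mm² = 2.893e-04 m².
In SI base units: W = 372.8 N, H = 1.038e+09 Pa, K = 2.005e-06.
By Archard's law, V = K·W·L/H = 2.005e-06 · 372.8 · 81.13 / 1.038e+09 = 5.845e-11 m³.
Mean depth h = V/A = 5.845e-11 / 2.893e-04 = 2.020e-07 m.

value=2.020e-07 m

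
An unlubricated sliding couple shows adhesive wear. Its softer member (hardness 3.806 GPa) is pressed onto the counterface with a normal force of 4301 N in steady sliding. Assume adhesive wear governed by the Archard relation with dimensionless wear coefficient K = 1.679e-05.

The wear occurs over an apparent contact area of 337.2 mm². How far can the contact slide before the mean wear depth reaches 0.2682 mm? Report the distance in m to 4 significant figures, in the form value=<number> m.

Printed values are rounded. All working math carries full float precision; one final rounding: four significant digits.
Hardness H = 3.806 GPa = 3.806e+09 Pa.
Contact area A = 337.2 mm² = 3.372e-04 m².
Depth limit h_lim = 0.2682 mm = 2.682e-04 m.
In SI base units: W = 4301 N, H = 3.806e+09 Pa, K = 1.679e-05.
Wearable volume V_lim = h_lim·A = 2.682e-04 · 3.372e-04 = 9.044e-08 m³.
Thus life L = V_lim·H/(K·W) = 9.044e-08 · 3.806e+09 / (1.679e-05 · 4301) = 4766 m.

value=4766 m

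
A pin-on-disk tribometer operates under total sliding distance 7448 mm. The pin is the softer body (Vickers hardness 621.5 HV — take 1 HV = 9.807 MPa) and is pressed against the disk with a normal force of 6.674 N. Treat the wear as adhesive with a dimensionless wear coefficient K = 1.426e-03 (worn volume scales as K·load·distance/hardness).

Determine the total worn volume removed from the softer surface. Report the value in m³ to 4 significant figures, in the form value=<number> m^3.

value=1.163e-11 m^3

Every step keeps full float precision, and quoted intermediates are rounded. Rounded once at the end to four significant figures.
The distance L = 7448 mm = 7.448 m.
Hardness H = 621.5 HV × 9.807 MPa/HV = 6095 MPa = 6.095e+09 Pa.
In SI base units: W = 6.674 N, H = 6.095e+09 Pa, K = 1.426e-03.
Archard volume V = K·W·L/H = 1.426e-03 · 6.674 · 7.448 / 6.095e+09 = 1.163e-11 m³.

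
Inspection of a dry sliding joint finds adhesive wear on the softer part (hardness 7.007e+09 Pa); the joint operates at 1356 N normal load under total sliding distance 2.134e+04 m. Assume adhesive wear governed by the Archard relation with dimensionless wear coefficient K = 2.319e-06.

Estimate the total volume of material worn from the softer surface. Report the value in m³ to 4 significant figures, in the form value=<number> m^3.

value=9.577e-09 m^3

Shown intermediates are rounded; all working math keeps full float precision, and rounded just once to four significant figures.
Collected in SI base units: W = 1356 N, H = 7.007e+09 Pa, K = 2.319e-06.
Archard relation: V = K·W·L/H = 2.319e-06 · 1356 · 2.134e+04 / 7.007e+09 = 9.577e-09 m³.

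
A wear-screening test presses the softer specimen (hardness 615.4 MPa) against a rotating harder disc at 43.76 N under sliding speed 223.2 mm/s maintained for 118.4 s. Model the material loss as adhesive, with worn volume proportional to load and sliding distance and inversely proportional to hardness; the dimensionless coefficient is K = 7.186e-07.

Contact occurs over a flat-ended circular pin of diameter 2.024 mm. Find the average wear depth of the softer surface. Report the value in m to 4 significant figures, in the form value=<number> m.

Intermediates are displayed rounded. All arithmetic runs at exact precision; rounded once at the end: four significant digits.
Convert: Sliding speed v = 223.2 mm/s = 0.2232 m/s. Distance L = v·t = 0.2232 m/s × 118.4 s = 26.43 m.
Convert: Hardness H = 615.4 MPa = 6.154e+08 Pa.
Convert: Pin diameter d = 2.024 mm = 0.002024 m. Contact area A = π·d²/4 = π·(0.002024 m)²/4 = 3.217e-06 m².
In SI base units: W = 43.76 N, H = 6.154e+08 Pa, K = 7.186e-07.
Apply Archard: V = K·W·L/H = 7.186e-07 · 43.76 · 26.43 / 6.154e+08 = 1.350e-12 m³.
Mean wear depth h = V/A = 1.350e-12 / 3.217e-06 = 4.197e-07 m.

value=4.197e-07 m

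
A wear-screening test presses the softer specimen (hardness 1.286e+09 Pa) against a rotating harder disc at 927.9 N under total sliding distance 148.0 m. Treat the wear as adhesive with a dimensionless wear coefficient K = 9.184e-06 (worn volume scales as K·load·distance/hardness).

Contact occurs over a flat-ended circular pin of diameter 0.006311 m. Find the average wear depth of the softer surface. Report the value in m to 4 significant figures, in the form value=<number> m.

Printed values are rounded. The algebra carries full float precision. Rounded once at the end, at four significant figures.
Convert: Contact area A = π·d²/4 = π·(0.006311 m)²/4 = 3.128e-05 m².
Restated in SI base units: W = 927.9 N, H = 1.286e+09 Pa, K = 9.184e-06.
Worn volume V = K·W·L/H = 9.184e-06 · 927.9 · 148.0 / 1.286e+09 = 9.807e-10 m³.
Mean depth h = V/A = 9.807e-10 / 3.128e-05 = 3.135e-05 m.

value=3.135e-05 m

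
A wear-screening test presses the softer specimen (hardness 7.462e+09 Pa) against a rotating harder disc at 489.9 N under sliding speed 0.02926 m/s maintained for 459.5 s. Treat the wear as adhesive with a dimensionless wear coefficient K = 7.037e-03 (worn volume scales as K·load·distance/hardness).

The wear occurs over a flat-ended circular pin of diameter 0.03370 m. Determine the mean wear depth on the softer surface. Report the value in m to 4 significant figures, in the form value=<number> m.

value=6.964e-06 m

The algebra maintains full float precision, and the intermediates are shown rounded. Rounded once at the end, at 4 significant digits.
Convert: Sliding distance L = v·t = 0.02926 m/s × 459.5 s = 13.44 m.
Convert: Contact area A = π·d²/4 = π·(0.03370 m)²/4 = 8.920e-04 m².
In SI base units, W = 489.9 N, H = 7.462e+09 Pa, K = 7.037e-03.
Apply Archard: V = K·W·L/H = 7.037e-03 · 489.9 · 13.44 / 7.462e+09 = 6.212e-09 m³.
Mean wear depth h = V/A = 6.212e-09 / 8.920e-04 = 6.964e-06 m.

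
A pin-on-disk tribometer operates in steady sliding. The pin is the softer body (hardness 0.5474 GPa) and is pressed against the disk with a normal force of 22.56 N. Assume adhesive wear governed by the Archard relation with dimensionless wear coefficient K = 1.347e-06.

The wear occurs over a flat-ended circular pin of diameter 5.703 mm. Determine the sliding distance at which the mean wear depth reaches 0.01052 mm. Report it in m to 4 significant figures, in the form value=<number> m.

Intermediates are printed rounded. Each operation holds full precision; one last rounding: four significant figures.
Convert: Hardness H = 0.5474 GPa = 5.474e+08 Pa.
Convert: Pin diameter d = 5.703 mm = 0.005703 m. Contact area A = π·d²/4 = π·(0.005703 m)²/4 = 2.554e-05 m².
Convert: Depth limit h_lim = 0.01052 mm = 1.052e-05 m.
Expressed in SI base units: W = 22.56 N, H = 5.474e+08 Pa, K = 1.347e-06.
Permissible volume V_lim = h_lim·A = 1.052e-05 · 2.554e-05 = 2.687e-10 m³.
Life L = V_lim·H/(K·W) = 2.687e-10 · 5.474e+08 / (1.347e-06 · 22.56) = 4841 m.

value=4841 m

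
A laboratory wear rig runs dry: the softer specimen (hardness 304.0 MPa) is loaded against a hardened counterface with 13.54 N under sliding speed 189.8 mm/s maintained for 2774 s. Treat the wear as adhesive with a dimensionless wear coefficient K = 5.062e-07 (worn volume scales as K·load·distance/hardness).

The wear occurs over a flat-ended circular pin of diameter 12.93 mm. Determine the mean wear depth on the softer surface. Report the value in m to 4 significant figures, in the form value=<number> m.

All arithmetic carries full float precision, and intermediate values are shown rounded — a single final rounding, at 4 significant digits.
Sliding speed v = 189.8 mm/s = 0.1898 m/s. Sliding distance L = v·t = 0.1898 m/s × 2774 s = 526.5 m.
Hardness H = 304.0 MPa = 3.040e+08 Pa.
Pin diameter d = 12.93 mm = 0.01293 m. Contact area A = π·d²/4 = π·(0.01293 m)²/4 = 1.313e-04 m².
As SI base values: W = 13.54 N, H = 3.040e+08 Pa, K = 5.062e-07.
Wear volume V = K·W·L/H = 5.062e-07 · 13.54 · 526.5 / 3.040e+08 = 1.187e-11 m³.
Average depth h = V/A = 1.187e-11 / 1.313e-04 = 9.040e-08 m.

value=9.040e-08 m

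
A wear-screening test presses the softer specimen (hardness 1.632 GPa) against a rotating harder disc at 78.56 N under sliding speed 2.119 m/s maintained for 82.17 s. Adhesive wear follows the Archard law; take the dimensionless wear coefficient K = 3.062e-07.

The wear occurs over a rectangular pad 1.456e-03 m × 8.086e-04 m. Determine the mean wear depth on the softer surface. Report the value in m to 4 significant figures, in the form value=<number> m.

Each operation maintains full precision. Intermediate values are shown rounded, and one final rounding: four significant digits.
Convert: Sliding distance L = v·t = 2.119 m/s × 82.17 s = 174.1 m.
Convert: Hardness H = 1.632 GPa = 1.632e+09 Pa.
Convert: Contact area A = 1.456e-03 m × 8.086e-04 m = 1.177e-06 m².
In SI base units, W = 78.56 N, H = 1.632e+09 Pa, K = 3.062e-07.
The Archard volume V = K·W·L/H = 3.062e-07 · 78.56 · 174.1 / 1.632e+09 = 2.566e-12 m³.
Depth h = V/A = 2.566e-12 / 1.177e-06 = 2.180e-06 m.

value=2.180e-06 m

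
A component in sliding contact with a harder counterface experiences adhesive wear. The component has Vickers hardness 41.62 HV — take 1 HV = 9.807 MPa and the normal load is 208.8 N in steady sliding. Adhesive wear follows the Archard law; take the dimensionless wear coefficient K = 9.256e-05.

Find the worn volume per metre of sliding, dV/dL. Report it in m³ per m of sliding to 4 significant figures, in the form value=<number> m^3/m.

All arithmetic runs at exact precision. Printed values are rounded, and one last rounding: four significant digits.
Convert: Hardness H = 41.62 HV × 9.807 MPa/HV = 408.2 MPa = 4.082e+08 Pa.
Collected in SI base units: W = 208.8 N, H = 4.082e+08 Pa, K = 9.256e-05.
Volumetric rate dV/dL = K·W/H: 9.256e-05 · 208.8 / 4.082e+08 = 4.735e-11 m³/m.

value=4.735e-11 m^3/m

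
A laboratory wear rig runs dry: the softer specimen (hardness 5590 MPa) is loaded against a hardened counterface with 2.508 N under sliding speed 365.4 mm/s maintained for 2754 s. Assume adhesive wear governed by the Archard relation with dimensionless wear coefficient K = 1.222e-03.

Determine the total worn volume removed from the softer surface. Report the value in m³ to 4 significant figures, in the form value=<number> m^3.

value=5.517e-10 m^3

All working math maintains full precision, and intermediates appear rounded — one last rounding: 4 significant digits.
Convert: Sliding speed v = 365.4 mm/s = 0.3654 m/s. Distance covered L = v·t = 0.3654 m/s × 2754 s = 1006 m.
Convert: Hardness H = 5590 MPa = 5.590e+09 Pa.
In SI base units, W = 2.508 N, H = 5.590e+09 Pa, K = 1.222e-03.
Volume removed: V = K·W·L/H = 1.222e-03 · 2.508 · 1006 / 5.590e+09 = 5.517e-10 m³.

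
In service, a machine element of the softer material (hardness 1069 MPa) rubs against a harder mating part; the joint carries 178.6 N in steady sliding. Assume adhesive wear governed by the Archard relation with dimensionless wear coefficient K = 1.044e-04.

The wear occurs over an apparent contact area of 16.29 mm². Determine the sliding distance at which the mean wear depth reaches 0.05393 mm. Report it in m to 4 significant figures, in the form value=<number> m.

The intermediates are displayed rounded. Each operation carries full float precision — one final rounding: 4 significant figures.
Hardness H = 1069 MPa = 1.069e+09 Pa.
Contact area A = 16.29 mm² = 1.629e-05 m².
Depth limit h_lim = 0.05393 mm = 5.393e-05 m.
SI base units throughout: W = 178.6 N, H = 1.069e+09 Pa, K = 1.044e-04.
Permissible volume V_lim = h_lim·A = 5.393e-05 · 1.629e-05 = 8.785e-10 m³.
Inverting, life L = V_lim·H/(K·W) = 8.785e-10 · 1.069e+09 / (1.044e-04 · 178.6) = 50.37 m.

value=50.37 m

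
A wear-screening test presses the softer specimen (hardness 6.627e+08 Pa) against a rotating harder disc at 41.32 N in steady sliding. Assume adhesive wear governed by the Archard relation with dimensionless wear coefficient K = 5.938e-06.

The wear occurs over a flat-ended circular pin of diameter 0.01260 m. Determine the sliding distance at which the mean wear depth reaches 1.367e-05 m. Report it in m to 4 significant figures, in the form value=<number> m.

value=4604 m

All working math maintains full float precision, and shown intermediates are rounded; one last rounding, at four significant figures.
Contact area A = π·d²/4 = π·(0.01260 m)²/4 = 1.247e-04 m².
Restated in SI base units: W = 41.32 N, H = 6.627e+08 Pa, K = 5.938e-06.
Allowed volume V_lim = h_lim·A = 1.367e-05 · 1.247e-04 = 1.705e-09 m³.
So the life L = V_lim·H/(K·W) = 1.705e-09 · 6.627e+08 / (5.938e-06 · 41.32) = 4604 m.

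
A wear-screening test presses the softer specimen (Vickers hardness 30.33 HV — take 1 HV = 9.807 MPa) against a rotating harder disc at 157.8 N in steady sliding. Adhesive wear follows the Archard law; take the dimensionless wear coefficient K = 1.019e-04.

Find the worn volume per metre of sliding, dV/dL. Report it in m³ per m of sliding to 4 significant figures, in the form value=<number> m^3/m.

The algebra holds full precision — intermediate values are shown rounded; a single final rounding: four significant figures.
Hardness H = 30.33 HV × 9.807 MPa/HV = 297.4 MPa = 2.974e+08 Pa.
Collected in SI base units: W = 157.8 N, H = 2.974e+08 Pa, K = 1.019e-04.
The wear rate dV/dL = K·W/H — distance-free: 1.019e-04 · 157.8 / 2.974e+08 = 5.406e-11 m³/m.

value=5.406e-11 m^3/m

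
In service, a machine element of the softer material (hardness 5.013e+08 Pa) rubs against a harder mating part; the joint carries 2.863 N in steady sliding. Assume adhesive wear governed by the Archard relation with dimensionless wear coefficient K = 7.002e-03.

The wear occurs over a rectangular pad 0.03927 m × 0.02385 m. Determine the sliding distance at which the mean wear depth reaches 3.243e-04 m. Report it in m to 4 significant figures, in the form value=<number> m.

Every step runs at exact precision, and quoted intermediates are rounded, and one last rounding, at four significant figures.
Convert: Contact area A = 0.03927 m × 0.02385 m = 9.366e-04 m².
In SI base units, W = 2.863 N, H = 5.013e+08 Pa, K = 7.002e-03.
Allowed volume V_lim = h_lim·A = 3.243e-04 · 9.366e-04 = 3.037e-07 m³.
So the life L = V_lim·H/(K·W) = 3.037e-07 · 5.013e+08 / (7.002e-03 · 2.863) = 7595 m.

value=7595 m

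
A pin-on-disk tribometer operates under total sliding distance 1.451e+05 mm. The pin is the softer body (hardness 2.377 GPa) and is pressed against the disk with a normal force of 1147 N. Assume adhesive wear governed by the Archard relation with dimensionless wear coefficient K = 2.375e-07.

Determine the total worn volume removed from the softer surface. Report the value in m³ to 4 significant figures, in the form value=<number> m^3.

Printed values are rounded. Each operation keeps full precision; rounded once at the end: 4 significant digits.
Convert: Sliding distance L = 1.451e+05 mm = 145.1 m.
Convert: Hardness H = 2.377 GPa = 2.377e+09 Pa.
SI base units throughout: W = 1147 N, H = 2.377e+09 Pa, K = 2.375e-07.
Archard relation: V = K·W·L/H = 2.375e-07 · 1147 · 145.1 / 2.377e+09 = 1.663e-11 m³.

value=1.663e-11 m^3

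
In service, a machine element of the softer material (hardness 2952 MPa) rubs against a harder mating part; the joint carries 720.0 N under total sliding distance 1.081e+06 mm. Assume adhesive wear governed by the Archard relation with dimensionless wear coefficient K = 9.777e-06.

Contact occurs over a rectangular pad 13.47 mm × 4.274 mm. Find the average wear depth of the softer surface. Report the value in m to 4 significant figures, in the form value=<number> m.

value=4.478e-05 m

The algebra holds full precision — intermediates are printed rounded, and a single final rounding: four significant figures.
Total distance L = 1.081e+06 mm = 1081 m.
Hardness H = 2952 MPa = 2.952e+09 Pa.
Pad sides 13.47 mm × 4.274 mm = 0.01347 m × 0.004274 m. Contact area A = 0.01347 m × 0.004274 m = 5.757e-05 m².
Expressed in SI base units: W = 720.0 N, H = 2.952e+09 Pa, K = 9.777e-06.
By Archard's law, V = K·W·L/H = 9.777e-06 · 720.0 · 1081 / 2.952e+09 = 2.578e-09 m³.
Average depth h = V/A = 2.578e-09 / 5.757e-05 = 4.478e-05 m.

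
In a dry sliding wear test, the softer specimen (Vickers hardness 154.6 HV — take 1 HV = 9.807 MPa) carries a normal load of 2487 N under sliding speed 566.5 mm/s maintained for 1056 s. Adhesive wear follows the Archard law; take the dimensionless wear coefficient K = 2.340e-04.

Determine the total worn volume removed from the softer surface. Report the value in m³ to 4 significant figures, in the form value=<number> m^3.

Each operation keeps exact precision; intermediate values are printed rounded, and one last rounding to four significant digits.
Convert: Sliding speed v = 566.5 mm/s = 0.5665 m/s. Distance covered L = v·t = 0.5665 m/s × 1056 s = 598.2 m.
Convert: Hardness H = 154.6 HV × 9.807 MPa/HV = 1516 MPa = 1.516e+09 Pa.
Expressed in SI base units: W = 2487 N, H = 1.516e+09 Pa, K = 2.340e-04.
Worn volume V = K·W·L/H = 2.340e-04 · 2487 · 598.2 / 1.516e+09 = 2.296e-07 m³.

value=2.296e-07 m^3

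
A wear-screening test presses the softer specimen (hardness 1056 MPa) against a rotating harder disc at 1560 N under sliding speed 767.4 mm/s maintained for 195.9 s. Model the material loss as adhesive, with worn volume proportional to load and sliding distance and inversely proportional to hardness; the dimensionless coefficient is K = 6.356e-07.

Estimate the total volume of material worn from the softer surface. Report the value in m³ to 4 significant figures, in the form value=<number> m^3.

Intermediates are displayed rounded, and each operation holds exact precision — rounded just once to 4 significant figures.
Convert: Sliding speed v = 767.4 mm/s = 0.7674 m/s. The distance L = v·t = 0.7674 m/s × 195.9 s = 150.3 m.
Convert: Hardness H = 1056 MPa = 1.056e+09 Pa.
In SI base units, W = 1560 N, H = 1.056e+09 Pa, K = 6.356e-07.
Archard volume V = K·W·L/H = 6.356e-07 · 1560 · 150.3 / 1.056e+09 = 1.412e-10 m³.

value=1.412e-10 m^3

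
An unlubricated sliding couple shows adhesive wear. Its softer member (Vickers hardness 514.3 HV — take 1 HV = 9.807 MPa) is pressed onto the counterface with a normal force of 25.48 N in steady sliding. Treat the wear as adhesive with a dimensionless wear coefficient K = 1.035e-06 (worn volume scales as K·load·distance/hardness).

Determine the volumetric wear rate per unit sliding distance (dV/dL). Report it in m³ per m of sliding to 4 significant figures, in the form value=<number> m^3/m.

All working math runs at exact precision — intermediates are displayed rounded. Rounded just once: four significant figures.
Convert: Hardness H = 514.3 HV × 9.807 MPa/HV = 5044 MPa = 5.044e+09 Pa.
Collected in SI base units: W = 25.48 N, H = 5.044e+09 Pa, K = 1.035e-06.
Volumetric rate dV/dL = K·W/H — distance-free: 1.035e-06 · 25.48 / 5.044e+09 = 5.229e-15 m³/m.

value=5.229e-15 m^3/m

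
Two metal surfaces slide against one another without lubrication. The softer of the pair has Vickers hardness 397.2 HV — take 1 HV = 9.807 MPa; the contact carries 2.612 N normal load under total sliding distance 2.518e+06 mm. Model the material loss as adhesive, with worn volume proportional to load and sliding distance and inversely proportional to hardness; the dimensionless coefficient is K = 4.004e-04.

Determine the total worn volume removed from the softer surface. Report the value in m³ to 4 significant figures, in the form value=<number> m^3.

value=6.760e-10 m^3

The algebra maintains full precision — shown intermediates are rounded, and rounded once at the end: four significant digits.
Convert: Distance L = 2.518e+06 mm = 2518 m.
Convert: Hardness H = 397.2 HV × 9.807 MPa/HV = 3895 MPa = 3.895e+09 Pa.
As SI base values: W = 2.612 N, H = 3.895e+09 Pa, K = 4.004e-04.
Archard relation: V = K·W·L/H = 4.004e-04 · 2.612 · 2518 / 3.895e+09 = 6.760e-10 m³.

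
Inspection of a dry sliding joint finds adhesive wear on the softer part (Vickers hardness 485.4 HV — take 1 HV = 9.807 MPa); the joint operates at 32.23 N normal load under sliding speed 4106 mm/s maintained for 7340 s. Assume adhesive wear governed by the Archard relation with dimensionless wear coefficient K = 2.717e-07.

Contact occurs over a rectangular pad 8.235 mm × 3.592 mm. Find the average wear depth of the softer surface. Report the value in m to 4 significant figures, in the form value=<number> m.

value=1.874e-06 m

The intermediates are displayed rounded, and each operation carries exact precision; rounded just once: four significant figures.
Convert: Sliding speed v = 4106 mm/s = 4.106 m/s. Distance covered L = v·t = 4.106 m/s × 7340 s = 3.014e+04 m.
Convert: Hardness H = 485.4 HV × 9.807 MPa/HV = 4760 MPa = 4.760e+09 Pa.
Convert: Pad sides 8.235 mm × 3.592 mm = 0.008235 m × 0.003592 m. Contact area A = 0.008235 m × 0.003592 m = 2.958e-05 m².
In SI base units, W = 32.23 N, H = 4.760e+09 Pa, K = 2.717e-07.
Wear volume V = K·W·L/H = 2.717e-07 · 32.23 · 3.014e+04 / 4.760e+09 = 5.544e-11 m³.
Wear depth h = V/A = 5.544e-11 / 2.958e-05 = 1.874e-06 m.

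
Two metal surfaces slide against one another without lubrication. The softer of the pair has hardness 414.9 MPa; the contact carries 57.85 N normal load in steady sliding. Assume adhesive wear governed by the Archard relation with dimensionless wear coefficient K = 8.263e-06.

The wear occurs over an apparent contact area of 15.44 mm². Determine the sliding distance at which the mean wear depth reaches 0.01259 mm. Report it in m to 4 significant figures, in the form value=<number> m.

Intermediate values are printed rounded — all working math holds exact precision; rounded once at the end, at 4 significant figures.
Convert: Hardness H = 414.9 MPa = 4.149e+08 Pa.
Convert: Contact area A = 15.44 mm² = 1.544e-05 m².
Convert: Depth limit h_lim = 0.01259 mm = 1.259e-05 m.
In SI base units, W = 57.85 N, H = 4.149e+08 Pa, K = 8.263e-06.
Permissible volume V_lim = h_lim·A = 1.259e-05 · 1.544e-05 = 1.944e-10 m³.
Inverting, life L = V_lim·H/(K·W) = 1.944e-10 · 4.149e+08 / (8.263e-06 · 57.85) = 168.7 m.

value=168.7 m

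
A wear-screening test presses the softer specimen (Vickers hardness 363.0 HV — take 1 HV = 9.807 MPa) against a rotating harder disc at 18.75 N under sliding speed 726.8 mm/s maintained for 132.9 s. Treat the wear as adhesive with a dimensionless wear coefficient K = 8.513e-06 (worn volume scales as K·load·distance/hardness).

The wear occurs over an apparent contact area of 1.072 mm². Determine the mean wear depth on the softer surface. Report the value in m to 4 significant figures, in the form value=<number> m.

The computation maintains exact precision; the intermediates appear rounded, and one last rounding to four significant figures.
Convert: Sliding speed v = 726.8 mm/s = 0.7268 m/s. Path length L = v·t = 0.7268 m/s × 132.9 s = 96.59 m.
Convert: Hardness H = 363.0 HV × 9.807 MPa/HV = 3560 MPa = 3.560e+09 Pa.
Convert: Contact area A = 1.072 mm² = 1.072e-06 m².
SI base units throughout: W = 18.75 N, H = 3.560e+09 Pa, K = 8.513e-06.
By Archard's law, V = K·W·L/H = 8.513e-06 · 18.75 · 96.59 / 3.560e+09 = 4.331e-12 m³.
Depth of wear h = V/A = 4.331e-12 / 1.072e-06 = 4.040e-06 m.

value=4.040e-06 m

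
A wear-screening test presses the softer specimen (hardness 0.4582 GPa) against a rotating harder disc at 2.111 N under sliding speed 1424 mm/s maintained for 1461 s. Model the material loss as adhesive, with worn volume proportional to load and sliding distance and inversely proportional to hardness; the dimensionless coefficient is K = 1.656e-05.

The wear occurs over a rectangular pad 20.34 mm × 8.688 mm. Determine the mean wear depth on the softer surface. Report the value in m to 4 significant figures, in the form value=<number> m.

value=8.982e-07 m

Every step carries exact precision. The intermediates appear rounded. Rounded once at the end to 4 significant digits.
Sliding speed v = 1424 mm/s = 1.424 m/s. Distance covered L = v·t = 1.424 m/s × 1461 s = 2080 m.
Hardness H = 0.4582 GPa = 4.582e+08 Pa.
Pad sides 20.34 mm × 8.688 mm = 0.02034 m × 0.008688 m. Contact area A = 0.02034 m × 0.008688 m = 1.767e-04 m².
Restated in SI base units: W = 2.111 N, H = 4.582e+08 Pa, K = 1.656e-05.
Wear volume V = K·W·L/H = 1.656e-05 · 2.111 · 2080 / 4.582e+08 = 1.587e-10 m³.
Mean wear depth h = V/A = 1.587e-10 / 1.767e-04 = 8.982e-07 m.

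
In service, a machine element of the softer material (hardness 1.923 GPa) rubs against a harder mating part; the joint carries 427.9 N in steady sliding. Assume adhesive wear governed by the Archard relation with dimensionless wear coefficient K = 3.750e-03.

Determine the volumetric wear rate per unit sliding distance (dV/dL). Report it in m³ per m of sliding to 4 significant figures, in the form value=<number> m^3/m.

The algebra keeps full float precision, and intermediates are displayed rounded; rounded just once: 4 significant figures.
Convert: Hardness H = 1.923 GPa = 1.923e+09 Pa.
SI base units throughout: W = 427.9 N, H = 1.923e+09 Pa, K = 3.750e-03.
Sliding wear rate dV/dL = K·W/H, per unit distance: 3.750e-03 · 427.9 / 1.923e+09 = 8.344e-10 m³/m.

value=8.344e-10 m^3/m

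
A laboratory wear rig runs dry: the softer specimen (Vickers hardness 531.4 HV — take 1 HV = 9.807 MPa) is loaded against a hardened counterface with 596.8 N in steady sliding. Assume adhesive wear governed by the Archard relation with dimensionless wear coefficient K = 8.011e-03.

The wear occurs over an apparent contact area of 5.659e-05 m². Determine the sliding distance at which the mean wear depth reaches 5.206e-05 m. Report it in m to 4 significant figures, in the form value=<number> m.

Intermediate values are displayed rounded; all working math keeps full precision — rounded once at the end, at four significant figures.
Convert: Hardness H = 531.4 HV × 9.807 MPa/HV = 5211 MPa = 5.211e+09 Pa.
In SI base units, W = 596.8 N, H = 5.211e+09 Pa, K = 8.011e-03.
Permissible volume V_lim = h_lim·A = 5.206e-05 · 5.659e-05 = 2.946e-09 m³.
Life L = V_lim·H/(K·W) = 2.946e-09 · 5.211e+09 / (8.011e-03 · 596.8) = 3.211 m.

value=3.211 m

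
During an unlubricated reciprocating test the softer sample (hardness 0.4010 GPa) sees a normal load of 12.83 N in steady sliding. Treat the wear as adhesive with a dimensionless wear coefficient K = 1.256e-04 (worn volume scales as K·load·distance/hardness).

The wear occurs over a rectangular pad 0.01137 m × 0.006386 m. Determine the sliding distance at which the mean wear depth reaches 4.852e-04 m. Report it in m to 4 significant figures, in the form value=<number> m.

value=8767 m

All working math maintains full float precision, and the intermediates appear rounded, and a lone final rounding to four significant digits.
Hardness H = 0.4010 GPa = 4.010e+08 Pa.
Contact area A = 0.01137 m × 0.006386 m = 7.261e-05 m².
As SI base values: W = 12.83 N, H = 4.010e+08 Pa, K = 1.256e-04.
Wearable volume V_lim = h_lim·A = 4.852e-04 · 7.261e-05 = 3.523e-08 m³.
Inverting, life L = V_lim·H/(K·W) = 3.523e-08 · 4.010e+08 / (1.256e-04 · 12.83) = 8767 m.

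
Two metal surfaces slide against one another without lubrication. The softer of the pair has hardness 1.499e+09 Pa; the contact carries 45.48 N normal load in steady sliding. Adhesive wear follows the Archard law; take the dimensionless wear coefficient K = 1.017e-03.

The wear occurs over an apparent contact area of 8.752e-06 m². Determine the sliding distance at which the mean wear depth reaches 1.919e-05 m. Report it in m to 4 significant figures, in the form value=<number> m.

The computation holds full float precision, and the intermediates are shown rounded, and rounded once at the end, at four significant digits.
In SI base units, W = 45.48 N, H = 1.499e+09 Pa, K = 1.017e-03.
Wearable volume V_lim = h_lim·A = 1.919e-05 · 8.752e-06 = 1.680e-10 m³.
Life L = V_lim·H/(K·W) = 1.680e-10 · 1.499e+09 / (1.017e-03 · 45.48) = 5.443 m.

value=5.443 m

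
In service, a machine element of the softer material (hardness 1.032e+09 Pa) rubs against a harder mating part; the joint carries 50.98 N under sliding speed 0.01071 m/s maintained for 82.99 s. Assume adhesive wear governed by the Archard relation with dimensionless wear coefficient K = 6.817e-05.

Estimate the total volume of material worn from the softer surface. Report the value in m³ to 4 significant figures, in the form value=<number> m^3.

value=2.993e-12 m^3

Every step holds full float precision; intermediates appear rounded, and rounded once at the end: 4 significant figures.
Sliding distance L = v·t = 0.01071 m/s × 82.99 s = 0.8888 m.
Restated in SI base units: W = 50.98 N, H = 1.032e+09 Pa, K = 6.817e-05.
Apply Archard: V = K·W·L/H = 6.817e-05 · 50.98 · 0.8888 / 1.032e+09 = 2.993e-12 m³.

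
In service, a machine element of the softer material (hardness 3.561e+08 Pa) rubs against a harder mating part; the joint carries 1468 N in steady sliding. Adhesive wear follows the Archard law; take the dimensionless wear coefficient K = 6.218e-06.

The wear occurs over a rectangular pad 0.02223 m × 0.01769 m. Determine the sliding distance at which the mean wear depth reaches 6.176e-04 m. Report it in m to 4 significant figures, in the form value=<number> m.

value=9475 m

The algebra runs at full float precision — the intermediates are shown rounded. Rounded just once: four significant digits.
Contact area A = 0.02223 m × 0.01769 m = 3.932e-04 m².
In SI base units: W = 1468 N, H = 3.561e+08 Pa, K = 6.218e-06.
Allowed volume V_lim = h_lim·A = 6.176e-04 · 3.932e-04 = 2.429e-07 m³.
Life L = V_lim·H/(K·W) = 2.429e-07 · 3.561e+08 / (6.218e-06 · 1468) = 9475 m.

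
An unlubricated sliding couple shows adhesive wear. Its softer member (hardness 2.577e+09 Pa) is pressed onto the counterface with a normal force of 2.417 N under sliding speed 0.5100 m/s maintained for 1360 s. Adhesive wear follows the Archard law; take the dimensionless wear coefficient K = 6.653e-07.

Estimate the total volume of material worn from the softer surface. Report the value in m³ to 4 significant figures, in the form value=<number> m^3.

The computation maintains full float precision — the intermediates appear rounded, and one last rounding, at four significant digits.
Convert: Total distance L = v·t = 0.5100 m/s × 1360 s = 693.6 m.
Restated in SI base units: W = 2.417 N, H = 2.577e+09 Pa, K = 6.653e-07.
Apply Archard: V = K·W·L/H = 6.653e-07 · 2.417 · 693.6 / 2.577e+09 = 4.328e-13 m³.

value=4.328e-13 m^3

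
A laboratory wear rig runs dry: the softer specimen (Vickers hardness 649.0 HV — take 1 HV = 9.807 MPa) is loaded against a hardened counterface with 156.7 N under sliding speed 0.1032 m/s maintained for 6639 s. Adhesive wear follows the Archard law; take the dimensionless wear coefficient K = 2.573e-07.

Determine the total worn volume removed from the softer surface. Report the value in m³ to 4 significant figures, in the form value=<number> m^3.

value=4.340e-12 m^3

Every step holds exact precision — intermediate values are displayed rounded. Rounded just once to 4 significant figures.
Convert: Distance L = v·t = 0.1032 m/s × 6639 s = 685.1 m.
Convert: Hardness H = 649.0 HV × 9.807 MPa/HV = 6365 MPa = 6.365e+09 Pa.
Working in SI base units: W = 156.7 N, H = 6.365e+09 Pa, K = 2.573e-07.
Wear volume V = K·W·L/H = 2.573e-07 · 156.7 · 685.1 / 6.365e+09 = 4.340e-12 m³.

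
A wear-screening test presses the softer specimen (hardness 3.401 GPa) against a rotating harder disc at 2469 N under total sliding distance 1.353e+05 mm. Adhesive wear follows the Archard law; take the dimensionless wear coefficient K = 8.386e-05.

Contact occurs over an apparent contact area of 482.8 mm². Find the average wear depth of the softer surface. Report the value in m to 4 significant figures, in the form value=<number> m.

Quoted intermediates are rounded, and all arithmetic keeps exact precision, and a lone final rounding, at four significant digits.
Convert: The distance L = 1.353e+05 mm = 135.3 m.
Convert: Hardness H = 3.401 GPa = 3.401e+09 Pa.
Convert: Contact area A = 482.8 mm² = 4.828e-04 m².
In SI base units: W = 2469 N, H = 3.401e+09 Pa, K = 8.386e-05.
Archard volume V = K·W·L/H = 8.386e-05 · 2469 · 135.3 / 3.401e+09 = 8.237e-09 m³.
Mean depth h = V/A = 8.237e-09 / 4.828e-04 = 1.706e-05 m.

value=1.706e-05 m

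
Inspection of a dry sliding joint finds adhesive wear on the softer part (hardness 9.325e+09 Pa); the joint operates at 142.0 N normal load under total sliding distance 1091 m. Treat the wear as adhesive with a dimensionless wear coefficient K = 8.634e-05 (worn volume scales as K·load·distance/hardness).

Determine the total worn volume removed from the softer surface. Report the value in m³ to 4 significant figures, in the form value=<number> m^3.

value=1.434e-09 m^3

The algebra keeps full float precision; intermediates are displayed rounded. Rounded just once: four significant figures.
Restated in SI base units: W = 142.0 N, H = 9.325e+09 Pa, K = 8.634e-05.
Wear volume V = K·W·L/H = 8.634e-05 · 142.0 · 1091 / 9.325e+09 = 1.434e-09 m³.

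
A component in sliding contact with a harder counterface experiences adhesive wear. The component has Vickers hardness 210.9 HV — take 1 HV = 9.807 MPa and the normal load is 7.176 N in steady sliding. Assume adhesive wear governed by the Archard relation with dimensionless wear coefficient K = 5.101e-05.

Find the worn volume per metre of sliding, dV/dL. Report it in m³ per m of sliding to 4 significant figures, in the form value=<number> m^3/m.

The algebra holds full precision, and printed values are rounded, and one final rounding, at 4 significant digits.
Convert: Hardness H = 210.9 HV × 9.807 MPa/HV = 2068 MPa = 2.068e+09 Pa.
SI base units throughout: W = 7.176 N, H = 2.068e+09 Pa, K = 5.101e-05.
Sliding wear rate dV/dL = K·W/H (no L dependence): 5.101e-05 · 7.176 / 2.068e+09 = 1.770e-13 m³/m.

value=1.770e-13 m^3/m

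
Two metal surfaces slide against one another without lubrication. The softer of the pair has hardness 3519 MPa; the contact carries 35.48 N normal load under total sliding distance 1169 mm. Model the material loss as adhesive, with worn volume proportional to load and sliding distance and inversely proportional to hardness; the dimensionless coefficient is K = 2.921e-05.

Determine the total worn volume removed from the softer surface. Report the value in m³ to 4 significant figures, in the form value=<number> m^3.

value=3.443e-13 m^3

The computation carries exact precision; intermediate values appear rounded — a lone final rounding to 4 significant figures.
Convert: Path length L = 1169 mm = 1.169 m.
Convert: Hardness H = 3519 MPa = 3.519e+09 Pa.
Restated in SI base units: W = 35.48 N, H = 3.519e+09 Pa, K = 2.921e-05.
Apply Archard: V = K·W·L/H = 2.921e-05 · 35.48 · 1.169 / 3.519e+09 = 3.443e-13 m³.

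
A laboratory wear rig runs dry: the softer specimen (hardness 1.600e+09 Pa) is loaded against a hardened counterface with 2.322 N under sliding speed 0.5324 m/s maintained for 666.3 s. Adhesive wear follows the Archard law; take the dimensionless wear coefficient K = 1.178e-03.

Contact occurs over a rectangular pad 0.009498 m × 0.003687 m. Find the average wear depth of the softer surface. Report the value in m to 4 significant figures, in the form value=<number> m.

The computation carries exact precision — the intermediates appear rounded, and rounded once at the end: 4 significant digits.
Convert: Total distance L = v·t = 0.5324 m/s × 666.3 s = 354.7 m.
Convert: Contact area A = 0.009498 m × 0.003687 m = 3.502e-05 m².
Expressed in SI base units: W = 2.322 N, H = 1.600e+09 Pa, K = 1.178e-03.
Wear volume V = K·W·L/H = 1.178e-03 · 2.322 · 354.7 / 1.600e+09 = 6.065e-10 m³.
Depth h = V/A = 6.065e-10 / 3.502e-05 = 1.732e-05 m.

value=1.732e-05 m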